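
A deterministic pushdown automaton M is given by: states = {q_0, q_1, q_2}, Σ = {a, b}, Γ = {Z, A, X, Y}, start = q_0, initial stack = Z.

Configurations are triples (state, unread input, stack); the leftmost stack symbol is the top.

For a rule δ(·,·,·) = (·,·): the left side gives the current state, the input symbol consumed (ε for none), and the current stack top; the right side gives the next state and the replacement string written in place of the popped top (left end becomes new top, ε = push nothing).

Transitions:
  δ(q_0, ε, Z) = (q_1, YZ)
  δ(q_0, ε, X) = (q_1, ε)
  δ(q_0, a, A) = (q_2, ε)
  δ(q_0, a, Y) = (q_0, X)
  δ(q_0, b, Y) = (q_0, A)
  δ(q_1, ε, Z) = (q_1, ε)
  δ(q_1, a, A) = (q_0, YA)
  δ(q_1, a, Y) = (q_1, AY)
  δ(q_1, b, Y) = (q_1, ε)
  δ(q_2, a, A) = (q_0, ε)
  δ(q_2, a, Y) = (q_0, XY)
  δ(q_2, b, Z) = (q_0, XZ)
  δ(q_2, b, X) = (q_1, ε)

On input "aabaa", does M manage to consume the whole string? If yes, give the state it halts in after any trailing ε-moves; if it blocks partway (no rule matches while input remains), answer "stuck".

(q_0, aabaa, Z) ⊢ (q_1, aabaa, YZ) ⊢ (q_1, abaa, AYZ) ⊢ (q_0, baa, YAYZ) ⊢ (q_0, aa, AAYZ) ⊢ (q_2, a, AYZ) ⊢ (q_0, ε, YZ)
All input consumed; M is in state q_0.

q_0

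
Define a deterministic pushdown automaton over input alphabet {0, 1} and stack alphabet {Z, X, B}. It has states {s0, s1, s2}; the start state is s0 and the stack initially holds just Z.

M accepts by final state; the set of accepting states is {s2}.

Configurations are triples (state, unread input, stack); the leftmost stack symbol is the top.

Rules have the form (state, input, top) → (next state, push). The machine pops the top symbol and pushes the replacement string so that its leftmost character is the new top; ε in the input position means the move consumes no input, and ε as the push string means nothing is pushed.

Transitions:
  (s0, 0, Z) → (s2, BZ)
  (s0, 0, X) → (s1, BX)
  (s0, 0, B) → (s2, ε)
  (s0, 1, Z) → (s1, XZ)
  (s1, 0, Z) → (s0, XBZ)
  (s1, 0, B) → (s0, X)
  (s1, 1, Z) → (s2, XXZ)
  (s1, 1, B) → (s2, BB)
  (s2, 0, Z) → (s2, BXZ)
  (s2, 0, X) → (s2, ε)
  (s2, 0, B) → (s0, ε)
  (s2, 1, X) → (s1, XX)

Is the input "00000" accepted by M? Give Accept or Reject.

Accept

(s0, 00000, Z)
  read 0, top Z: go to s2, push BZ → (s2, 0000, BZ)
  read 0, top B: go to s0, push ε → (s0, 000, Z)
  read 0, top Z: go to s2, push BZ → (s2, 00, BZ)
  read 0, top B: go to s0, push ε → (s0, 0, Z)
  read 0, top Z: go to s2, push BZ → (s2, ε, BZ)
All input consumed; state s2 ∈ F.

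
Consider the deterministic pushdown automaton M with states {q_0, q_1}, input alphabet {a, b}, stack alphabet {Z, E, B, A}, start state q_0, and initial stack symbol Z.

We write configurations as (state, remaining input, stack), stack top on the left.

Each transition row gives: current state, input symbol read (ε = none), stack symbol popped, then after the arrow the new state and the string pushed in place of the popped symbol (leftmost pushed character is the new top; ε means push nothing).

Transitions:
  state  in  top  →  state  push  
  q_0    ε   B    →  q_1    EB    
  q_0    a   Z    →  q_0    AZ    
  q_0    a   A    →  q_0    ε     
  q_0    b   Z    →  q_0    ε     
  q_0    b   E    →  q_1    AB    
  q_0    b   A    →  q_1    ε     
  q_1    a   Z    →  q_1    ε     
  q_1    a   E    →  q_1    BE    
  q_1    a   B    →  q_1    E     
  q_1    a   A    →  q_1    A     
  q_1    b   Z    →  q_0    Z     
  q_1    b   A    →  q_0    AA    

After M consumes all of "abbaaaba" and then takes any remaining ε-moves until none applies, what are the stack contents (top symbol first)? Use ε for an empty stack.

ε

(q_0, abbaaaba, Z)
  read a, top Z: go to q_0, push AZ → (q_0, bbaaaba, AZ)
  read b, top A: go to q_1, push ε → (q_1, baaaba, Z)
  read b, top Z: go to q_0, push Z → (q_0, aaaba, Z)
  read a, top Z: go to q_0, push AZ → (q_0, aaba, AZ)
  read a, top A: go to q_0, push ε → (q_0, aba, Z)
  read a, top Z: go to q_0, push AZ → (q_0, ba, AZ)
  read b, top A: go to q_1, push ε → (q_1, a, Z)
  read a, top Z: go to q_1, push ε → (q_1, ε, ε)
All input consumed in state q_1 with stack ε.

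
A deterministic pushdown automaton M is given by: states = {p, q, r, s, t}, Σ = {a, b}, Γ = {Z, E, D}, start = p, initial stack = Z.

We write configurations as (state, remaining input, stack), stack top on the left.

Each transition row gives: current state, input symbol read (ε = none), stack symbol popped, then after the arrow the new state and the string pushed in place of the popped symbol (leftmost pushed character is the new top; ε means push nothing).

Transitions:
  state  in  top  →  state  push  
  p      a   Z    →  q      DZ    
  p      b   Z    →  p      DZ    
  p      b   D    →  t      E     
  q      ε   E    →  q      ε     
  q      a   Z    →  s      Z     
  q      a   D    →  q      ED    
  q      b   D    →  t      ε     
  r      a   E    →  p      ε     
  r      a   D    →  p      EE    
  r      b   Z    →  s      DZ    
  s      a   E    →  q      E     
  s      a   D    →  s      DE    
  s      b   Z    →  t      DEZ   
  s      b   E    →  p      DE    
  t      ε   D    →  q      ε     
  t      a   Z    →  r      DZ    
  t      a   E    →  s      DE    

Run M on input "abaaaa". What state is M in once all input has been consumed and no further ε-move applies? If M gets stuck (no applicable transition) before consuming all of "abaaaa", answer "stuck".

stuck

(p, abaaaa, Z) ⊢ (q, baaaa, DZ) ⊢ (t, aaaa, Z) ⊢ (r, aaa, DZ) ⊢ (p, aa, EEZ)
No transition for (p, a, top E); M blocks with input aa remaining.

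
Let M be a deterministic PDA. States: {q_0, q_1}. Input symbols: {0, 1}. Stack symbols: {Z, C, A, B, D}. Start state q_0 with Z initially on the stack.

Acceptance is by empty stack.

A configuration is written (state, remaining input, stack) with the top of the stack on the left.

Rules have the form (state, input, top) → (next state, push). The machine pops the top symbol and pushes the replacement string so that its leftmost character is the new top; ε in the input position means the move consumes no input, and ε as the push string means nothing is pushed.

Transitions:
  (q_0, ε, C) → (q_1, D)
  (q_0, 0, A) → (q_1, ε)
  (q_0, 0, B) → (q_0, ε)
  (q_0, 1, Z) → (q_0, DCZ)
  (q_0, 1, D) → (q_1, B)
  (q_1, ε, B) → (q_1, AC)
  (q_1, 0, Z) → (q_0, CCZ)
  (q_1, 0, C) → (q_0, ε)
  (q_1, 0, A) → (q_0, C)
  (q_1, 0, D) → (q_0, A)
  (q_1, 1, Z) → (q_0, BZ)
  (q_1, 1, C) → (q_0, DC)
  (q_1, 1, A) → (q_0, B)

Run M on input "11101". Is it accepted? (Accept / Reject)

Reject

(q_0, 11101, Z) ⊢ (q_0, 1101, DCZ) ⊢ (q_1, 101, BCZ) ⊢ (q_1, 101, ACCZ) ⊢ (q_0, 01, BCCZ) ⊢ (q_0, 1, CCZ) ⊢ (q_1, 1, DCZ)
No transition applies at (q_1, 1, DCZ); input not fully consumed.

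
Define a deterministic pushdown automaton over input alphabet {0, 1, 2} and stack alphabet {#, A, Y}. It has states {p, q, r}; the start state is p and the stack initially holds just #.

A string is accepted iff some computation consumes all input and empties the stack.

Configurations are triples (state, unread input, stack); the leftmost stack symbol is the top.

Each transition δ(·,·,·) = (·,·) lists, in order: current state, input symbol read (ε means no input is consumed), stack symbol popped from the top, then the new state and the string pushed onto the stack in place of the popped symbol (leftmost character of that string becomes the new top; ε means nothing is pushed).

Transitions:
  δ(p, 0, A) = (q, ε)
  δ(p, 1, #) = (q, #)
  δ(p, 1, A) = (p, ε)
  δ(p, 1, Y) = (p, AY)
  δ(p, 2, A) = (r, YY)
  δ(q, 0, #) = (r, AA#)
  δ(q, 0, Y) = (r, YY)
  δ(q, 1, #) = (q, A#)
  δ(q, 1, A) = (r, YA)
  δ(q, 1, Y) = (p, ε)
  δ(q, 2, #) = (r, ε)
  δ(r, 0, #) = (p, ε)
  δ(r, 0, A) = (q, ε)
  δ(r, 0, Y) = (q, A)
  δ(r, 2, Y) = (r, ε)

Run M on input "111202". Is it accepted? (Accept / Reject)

(p, 111202, #)
  read 1, top #: go to q, push # → (q, 11202, #)
  read 1, top #: go to q, push A# → (q, 1202, A#)
  read 1, top A: go to r, push YA → (r, 202, YA#)
  read 2, top Y: go to r, push ε → (r, 02, A#)
  read 0, top A: go to q, push ε → (q, 2, #)
  read 2, top #: go to r, push ε → (r, ε, ε)
All input consumed and the stack is empty.

Accept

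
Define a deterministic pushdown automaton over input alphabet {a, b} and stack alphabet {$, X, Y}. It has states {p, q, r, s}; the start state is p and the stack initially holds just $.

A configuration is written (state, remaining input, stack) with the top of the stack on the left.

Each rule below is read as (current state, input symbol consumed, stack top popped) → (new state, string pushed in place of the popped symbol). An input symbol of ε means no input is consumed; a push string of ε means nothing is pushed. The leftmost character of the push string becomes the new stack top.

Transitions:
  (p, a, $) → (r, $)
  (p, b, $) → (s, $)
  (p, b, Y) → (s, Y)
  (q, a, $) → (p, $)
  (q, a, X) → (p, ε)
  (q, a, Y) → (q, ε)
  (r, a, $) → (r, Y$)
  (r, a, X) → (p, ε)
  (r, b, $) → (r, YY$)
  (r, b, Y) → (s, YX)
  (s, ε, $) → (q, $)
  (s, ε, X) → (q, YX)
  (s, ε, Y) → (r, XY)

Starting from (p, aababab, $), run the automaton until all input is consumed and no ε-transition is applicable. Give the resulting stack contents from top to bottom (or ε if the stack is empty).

XYX$

(p, aababab, $) ⊢ (r, ababab, $) ⊢ (r, babab, Y$) ⊢ (s, abab, YX$) ⊢ (r, abab, XYX$) ⊢ (p, bab, YX$) ⊢ (s, ab, YX$) ⊢ (r, ab, XYX$) ⊢ (p, b, YX$) ⊢ (s, ε, YX$) ⊢ (r, ε, XYX$)
All input consumed in state r with stack XYX$.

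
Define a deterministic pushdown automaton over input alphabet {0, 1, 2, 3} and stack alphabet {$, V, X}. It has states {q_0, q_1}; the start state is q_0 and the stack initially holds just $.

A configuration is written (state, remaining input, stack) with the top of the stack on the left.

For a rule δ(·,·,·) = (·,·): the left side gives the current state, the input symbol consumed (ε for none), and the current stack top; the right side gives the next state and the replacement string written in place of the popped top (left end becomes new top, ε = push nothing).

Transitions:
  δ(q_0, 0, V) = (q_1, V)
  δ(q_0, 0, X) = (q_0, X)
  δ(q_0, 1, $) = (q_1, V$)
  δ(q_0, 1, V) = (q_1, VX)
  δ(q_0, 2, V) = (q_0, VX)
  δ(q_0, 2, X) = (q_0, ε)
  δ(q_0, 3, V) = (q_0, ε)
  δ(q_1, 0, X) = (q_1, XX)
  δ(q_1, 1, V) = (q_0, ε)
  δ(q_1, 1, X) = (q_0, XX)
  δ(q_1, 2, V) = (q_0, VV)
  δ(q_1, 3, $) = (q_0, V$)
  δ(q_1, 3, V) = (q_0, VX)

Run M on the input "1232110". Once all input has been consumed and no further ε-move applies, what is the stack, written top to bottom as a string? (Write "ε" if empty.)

XX$

(q_0, 1232110, $) ⊢ (q_1, 232110, V$) ⊢ (q_0, 32110, VV$) ⊢ (q_0, 2110, V$) ⊢ (q_0, 110, VX$) ⊢ (q_1, 10, VXX$) ⊢ (q_0, 0, XX$) ⊢ (q_0, ε, XX$)
All input consumed in state q_0 with stack XX$.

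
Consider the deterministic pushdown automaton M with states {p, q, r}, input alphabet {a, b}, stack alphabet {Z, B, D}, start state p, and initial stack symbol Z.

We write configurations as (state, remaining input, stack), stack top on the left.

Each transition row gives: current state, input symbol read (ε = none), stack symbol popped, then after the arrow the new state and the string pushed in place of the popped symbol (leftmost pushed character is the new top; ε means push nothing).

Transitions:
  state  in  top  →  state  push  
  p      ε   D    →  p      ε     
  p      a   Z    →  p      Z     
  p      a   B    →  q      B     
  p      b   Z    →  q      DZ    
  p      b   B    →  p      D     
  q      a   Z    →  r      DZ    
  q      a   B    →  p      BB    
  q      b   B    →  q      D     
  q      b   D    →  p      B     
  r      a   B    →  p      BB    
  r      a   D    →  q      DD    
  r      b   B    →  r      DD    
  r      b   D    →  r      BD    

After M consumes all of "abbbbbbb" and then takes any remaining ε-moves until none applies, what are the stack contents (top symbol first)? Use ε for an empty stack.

(p, abbbbbbb, Z)
  read a, top Z: go to p, push Z → (p, bbbbbbb, Z)
  read b, top Z: go to q, push DZ → (q, bbbbbb, DZ)
  read b, top D: go to p, push B → (p, bbbbb, BZ)
  read b, top B: go to p, push D → (p, bbbb, DZ)
  ε-move, top D: go to p, push ε → (p, bbbb, Z)
  read b, top Z: go to q, push DZ → (q, bbb, DZ)
  read b, top D: go to p, push B → (p, bb, BZ)
  read b, top B: go to p, push D → (p, b, DZ)
  ε-move, top D: go to p, push ε → (p, b, Z)
  read b, top Z: go to q, push DZ → (q, ε, DZ)
All input consumed in state q with stack DZ.

DZ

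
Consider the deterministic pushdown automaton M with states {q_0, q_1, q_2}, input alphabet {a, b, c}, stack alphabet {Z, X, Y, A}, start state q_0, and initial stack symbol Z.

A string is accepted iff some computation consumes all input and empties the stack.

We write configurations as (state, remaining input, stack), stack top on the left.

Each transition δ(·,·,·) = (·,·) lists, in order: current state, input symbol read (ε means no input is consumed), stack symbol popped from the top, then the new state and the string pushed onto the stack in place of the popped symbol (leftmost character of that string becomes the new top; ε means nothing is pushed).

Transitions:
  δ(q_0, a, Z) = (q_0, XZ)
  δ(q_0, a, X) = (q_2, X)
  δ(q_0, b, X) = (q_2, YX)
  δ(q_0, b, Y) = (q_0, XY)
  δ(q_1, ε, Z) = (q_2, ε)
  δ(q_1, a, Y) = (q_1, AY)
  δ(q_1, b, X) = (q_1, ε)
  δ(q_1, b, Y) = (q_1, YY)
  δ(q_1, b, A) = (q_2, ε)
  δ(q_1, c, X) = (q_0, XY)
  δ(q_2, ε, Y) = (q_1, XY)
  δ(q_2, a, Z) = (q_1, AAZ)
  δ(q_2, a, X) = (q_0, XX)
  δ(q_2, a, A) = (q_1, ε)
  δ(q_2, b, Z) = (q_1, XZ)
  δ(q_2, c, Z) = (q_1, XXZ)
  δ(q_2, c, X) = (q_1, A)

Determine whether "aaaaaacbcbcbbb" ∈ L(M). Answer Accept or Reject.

Accept

(q_0, aaaaaacbcbcbbb, Z)
  read a, top Z: go to q_0, push XZ → (q_0, aaaaacbcbcbbb, XZ)
  read a, top X: go to q_2, push X → (q_2, aaaacbcbcbbb, XZ)
  read a, top X: go to q_0, push XX → (q_0, aaacbcbcbbb, XXZ)
  read a, top X: go to q_2, push X → (q_2, aacbcbcbbb, XXZ)
  read a, top X: go to q_0, push XX → (q_0, acbcbcbbb, XXXZ)
  read a, top X: go to q_2, push X → (q_2, cbcbcbbb, XXXZ)
  read c, top X: go to q_1, push A → (q_1, bcbcbbb, AXXZ)
  read b, top A: go to q_2, push ε → (q_2, cbcbbb, XXZ)
  read c, top X: go to q_1, push A → (q_1, bcbbb, AXZ)
  read b, top A: go to q_2, push ε → (q_2, cbbb, XZ)
  read c, top X: go to q_1, push A → (q_1, bbb, AZ)
  read b, top A: go to q_2, push ε → (q_2, bb, Z)
  read b, top Z: go to q_1, push XZ → (q_1, b, XZ)
  read b, top X: go to q_1, push ε → (q_1, ε, Z)
  ε-move, top Z: go to q_2, push ε → (q_2, ε, ε)
All input consumed and the stack is empty.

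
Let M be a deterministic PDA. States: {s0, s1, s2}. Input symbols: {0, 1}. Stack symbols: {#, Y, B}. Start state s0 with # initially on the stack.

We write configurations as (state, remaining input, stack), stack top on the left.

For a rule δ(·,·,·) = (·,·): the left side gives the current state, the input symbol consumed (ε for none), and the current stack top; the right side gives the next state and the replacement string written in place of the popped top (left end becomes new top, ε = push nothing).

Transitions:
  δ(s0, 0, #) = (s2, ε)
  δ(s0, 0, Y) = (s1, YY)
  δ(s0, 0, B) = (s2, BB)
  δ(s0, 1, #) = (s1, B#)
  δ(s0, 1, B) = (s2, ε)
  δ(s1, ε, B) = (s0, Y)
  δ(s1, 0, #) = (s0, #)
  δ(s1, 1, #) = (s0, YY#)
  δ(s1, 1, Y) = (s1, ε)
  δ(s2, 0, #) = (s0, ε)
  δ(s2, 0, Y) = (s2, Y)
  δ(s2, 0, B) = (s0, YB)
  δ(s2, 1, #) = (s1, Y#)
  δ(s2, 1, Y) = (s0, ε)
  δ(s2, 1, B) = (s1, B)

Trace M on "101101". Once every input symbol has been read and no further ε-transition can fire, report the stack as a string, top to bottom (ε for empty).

(s0, 101101, #) ⊢ (s1, 01101, B#) ⊢ (s0, 01101, Y#) ⊢ (s1, 1101, YY#) ⊢ (s1, 101, Y#) ⊢ (s1, 01, #) ⊢ (s0, 1, #) ⊢ (s1, ε, B#) ⊢ (s0, ε, Y#)
All input consumed in state s0 with stack Y#.

Y#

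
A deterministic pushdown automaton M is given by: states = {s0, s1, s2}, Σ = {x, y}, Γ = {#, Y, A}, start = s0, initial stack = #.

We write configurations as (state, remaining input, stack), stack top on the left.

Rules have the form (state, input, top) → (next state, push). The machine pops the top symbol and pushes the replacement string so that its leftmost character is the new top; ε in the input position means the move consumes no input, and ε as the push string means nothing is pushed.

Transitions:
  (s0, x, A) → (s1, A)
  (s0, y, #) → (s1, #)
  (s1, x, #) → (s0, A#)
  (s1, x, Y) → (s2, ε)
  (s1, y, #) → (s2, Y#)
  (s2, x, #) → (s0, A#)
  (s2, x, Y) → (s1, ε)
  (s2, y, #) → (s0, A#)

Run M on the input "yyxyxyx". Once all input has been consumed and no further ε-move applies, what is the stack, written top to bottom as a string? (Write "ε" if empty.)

#

(s0, yyxyxyx, #)
  read y, top #: go to s1, push # → (s1, yxyxyx, #)
  read y, top #: go to s2, push Y# → (s2, xyxyx, Y#)
  read x, top Y: go to s1, push ε → (s1, yxyx, #)
  read y, top #: go to s2, push Y# → (s2, xyx, Y#)
  read x, top Y: go to s1, push ε → (s1, yx, #)
  read y, top #: go to s2, push Y# → (s2, x, Y#)
  read x, top Y: go to s1, push ε → (s1, ε, #)
All input consumed in state s1 with stack #.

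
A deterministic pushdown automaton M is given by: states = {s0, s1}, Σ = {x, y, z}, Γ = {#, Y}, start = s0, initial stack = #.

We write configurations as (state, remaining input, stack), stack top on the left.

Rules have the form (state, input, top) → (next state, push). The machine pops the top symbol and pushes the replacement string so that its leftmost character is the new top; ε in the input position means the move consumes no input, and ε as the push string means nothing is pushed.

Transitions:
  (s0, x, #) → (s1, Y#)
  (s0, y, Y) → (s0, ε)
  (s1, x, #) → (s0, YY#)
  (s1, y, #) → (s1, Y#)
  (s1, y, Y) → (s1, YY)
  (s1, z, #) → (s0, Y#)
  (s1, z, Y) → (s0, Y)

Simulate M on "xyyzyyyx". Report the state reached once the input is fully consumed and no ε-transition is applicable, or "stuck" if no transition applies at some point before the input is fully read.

s1

(s0, xyyzyyyx, #)
  read x, top #: go to s1, push Y# → (s1, yyzyyyx, Y#)
  read y, top Y: go to s1, push YY → (s1, yzyyyx, YY#)
  read y, top Y: go to s1, push YY → (s1, zyyyx, YYY#)
  read z, top Y: go to s0, push Y → (s0, yyyx, YYY#)
  read y, top Y: go to s0, push ε → (s0, yyx, YY#)
  read y, top Y: go to s0, push ε → (s0, yx, Y#)
  read y, top Y: go to s0, push ε → (s0, x, #)
  read x, top #: go to s1, push Y# → (s1, ε, Y#)
All input consumed; M is in state s1.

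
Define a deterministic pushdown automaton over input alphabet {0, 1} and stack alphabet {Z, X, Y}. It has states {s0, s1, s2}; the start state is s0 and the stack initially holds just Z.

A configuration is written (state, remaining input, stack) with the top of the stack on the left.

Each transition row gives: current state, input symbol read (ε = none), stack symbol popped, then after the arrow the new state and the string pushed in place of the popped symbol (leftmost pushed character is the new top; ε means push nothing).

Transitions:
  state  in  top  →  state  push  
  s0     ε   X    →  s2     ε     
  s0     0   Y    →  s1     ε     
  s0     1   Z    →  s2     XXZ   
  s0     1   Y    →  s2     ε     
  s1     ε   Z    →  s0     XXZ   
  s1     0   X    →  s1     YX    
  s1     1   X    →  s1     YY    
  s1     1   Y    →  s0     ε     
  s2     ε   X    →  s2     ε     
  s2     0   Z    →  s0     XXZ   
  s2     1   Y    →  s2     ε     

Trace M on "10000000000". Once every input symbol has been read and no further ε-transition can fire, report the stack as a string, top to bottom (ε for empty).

Z

(s0, 10000000000, Z)
  read 1, top Z: go to s2, push XXZ → (s2, 0000000000, XXZ)
  ε-move, top X: go to s2, push ε → (s2, 0000000000, XZ)
  ε-move, top X: go to s2, push ε → (s2, 0000000000, Z)
  read 0, top Z: go to s0, push XXZ → (s0, 000000000, XXZ)
  ε-move, top X: go to s2, push ε → (s2, 000000000, XZ)
  ε-move, top X: go to s2, push ε → (s2, 000000000, Z)
  read 0, top Z: go to s0, push XXZ → (s0, 00000000, XXZ)
  ε-move, top X: go to s2, push ε → (s2, 00000000, XZ)
  ε-move, top X: go to s2, push ε → (s2, 00000000, Z)
  read 0, top Z: go to s0, push XXZ → (s0, 0000000, XXZ)
  ε-move, top X: go to s2, push ε → (s2, 0000000, XZ)
  ε-move, top X: go to s2, push ε → (s2, 0000000, Z)
  read 0, top Z: go to s0, push XXZ → (s0, 000000, XXZ)
  ε-move, top X: go to s2, push ε → (s2, 000000, XZ)
  ε-move, top X: go to s2, push ε → (s2, 000000, Z)
  read 0, top Z: go to s0, push XXZ → (s0, 00000, XXZ)
  ε-move, top X: go to s2, push ε → (s2, 00000, XZ)
  ε-move, top X: go to s2, push ε → (s2, 00000, Z)
  read 0, top Z: go to s0, push XXZ → (s0, 0000, XXZ)
  ε-move, top X: go to s2, push ε → (s2, 0000, XZ)
  ε-move, top X: go to s2, push ε → (s2, 0000, Z)
  read 0, top Z: go to s0, push XXZ → (s0, 000, XXZ)
  ε-move, top X: go to s2, push ε → (s2, 000, XZ)
  ε-move, top X: go to s2, push ε → (s2, 000, Z)
  read 0, top Z: go to s0, push XXZ → (s0, 00, XXZ)
  ε-move, top X: go to s2, push ε → (s2, 00, XZ)
  ε-move, top X: go to s2, push ε → (s2, 00, Z)
  read 0, top Z: go to s0, push XXZ → (s0, 0, XXZ)
  ε-move, top X: go to s2, push ε → (s2, 0, XZ)
  ε-move, top X: go to s2, push ε → (s2, 0, Z)
  read 0, top Z: go to s0, push XXZ → (s0, ε, XXZ)
  ε-move, top X: go to s2, push ε → (s2, ε, XZ)
  ε-move, top X: go to s2, push ε → (s2, ε, Z)
All input consumed in state s2 with stack Z.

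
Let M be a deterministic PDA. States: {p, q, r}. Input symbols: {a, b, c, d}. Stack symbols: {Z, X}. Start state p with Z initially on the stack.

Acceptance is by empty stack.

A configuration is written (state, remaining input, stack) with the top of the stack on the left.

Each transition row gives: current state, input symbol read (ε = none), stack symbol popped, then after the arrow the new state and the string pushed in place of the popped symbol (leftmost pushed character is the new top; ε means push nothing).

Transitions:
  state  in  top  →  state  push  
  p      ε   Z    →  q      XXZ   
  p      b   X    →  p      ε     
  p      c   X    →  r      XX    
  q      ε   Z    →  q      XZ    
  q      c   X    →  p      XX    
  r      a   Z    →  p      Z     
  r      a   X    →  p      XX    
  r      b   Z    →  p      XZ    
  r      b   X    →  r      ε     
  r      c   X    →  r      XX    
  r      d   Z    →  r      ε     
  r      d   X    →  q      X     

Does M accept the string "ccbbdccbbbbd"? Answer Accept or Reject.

Accept

(p, ccbbdccbbbbd, Z) ⊢ (q, ccbbdccbbbbd, XXZ) ⊢ (p, cbbdccbbbbd, XXXZ) ⊢ (r, bbdccbbbbd, XXXXZ) ⊢ (r, bdccbbbbd, XXXZ) ⊢ (r, dccbbbbd, XXZ) ⊢ (q, ccbbbbd, XXZ) ⊢ (p, cbbbbd, XXXZ) ⊢ (r, bbbbd, XXXXZ) ⊢ (r, bbbd, XXXZ) ⊢ (r, bbd, XXZ) ⊢ (r, bd, XZ) ⊢ (r, d, Z) ⊢ (r, ε, ε)
All input consumed and the stack is empty.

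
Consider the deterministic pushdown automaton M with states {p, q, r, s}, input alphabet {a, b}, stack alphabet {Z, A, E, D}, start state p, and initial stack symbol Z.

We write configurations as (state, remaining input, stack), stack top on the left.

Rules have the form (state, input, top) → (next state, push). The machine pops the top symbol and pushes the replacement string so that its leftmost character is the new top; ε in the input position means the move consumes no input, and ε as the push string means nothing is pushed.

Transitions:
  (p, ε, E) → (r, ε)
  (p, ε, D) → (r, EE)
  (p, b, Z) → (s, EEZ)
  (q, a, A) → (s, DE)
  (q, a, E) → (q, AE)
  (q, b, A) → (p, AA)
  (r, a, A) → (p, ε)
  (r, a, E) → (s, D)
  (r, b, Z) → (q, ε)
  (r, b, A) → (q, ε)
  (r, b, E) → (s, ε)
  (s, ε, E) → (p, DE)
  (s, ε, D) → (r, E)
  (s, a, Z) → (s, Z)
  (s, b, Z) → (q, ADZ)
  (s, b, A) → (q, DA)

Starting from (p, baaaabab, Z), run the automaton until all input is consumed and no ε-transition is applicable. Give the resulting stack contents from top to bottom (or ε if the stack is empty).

EEEEEEZ

(p, baaaabab, Z)
  read b, top Z: go to s, push EEZ → (s, aaaabab, EEZ)
  ε-move, top E: go to p, push DE → (p, aaaabab, DEEZ)
  ε-move, top D: go to r, push EE → (r, aaaabab, EEEEZ)
  read a, top E: go to s, push D → (s, aaabab, DEEEZ)
  ε-move, top D: go to r, push E → (r, aaabab, EEEEZ)
  read a, top E: go to s, push D → (s, aabab, DEEEZ)
  ε-move, top D: go to r, push E → (r, aabab, EEEEZ)
  read a, top E: go to s, push D → (s, abab, DEEEZ)
  ε-move, top D: go to r, push E → (r, abab, EEEEZ)
  read a, top E: go to s, push D → (s, bab, DEEEZ)
  ε-move, top D: go to r, push E → (r, bab, EEEEZ)
  read b, top E: go to s, push ε → (s, ab, EEEZ)
  ε-move, top E: go to p, push DE → (p, ab, DEEEZ)
  ε-move, top D: go to r, push EE → (r, ab, EEEEEZ)
  read a, top E: go to s, push D → (s, b, DEEEEZ)
  ε-move, top D: go to r, push E → (r, b, EEEEEZ)
  read b, top E: go to s, push ε → (s, ε, EEEEZ)
  ε-move, top E: go to p, push DE → (p, ε, DEEEEZ)
  ε-move, top D: go to r, push EE → (r, ε, EEEEEEZ)
All input consumed in state r with stack EEEEEEZ.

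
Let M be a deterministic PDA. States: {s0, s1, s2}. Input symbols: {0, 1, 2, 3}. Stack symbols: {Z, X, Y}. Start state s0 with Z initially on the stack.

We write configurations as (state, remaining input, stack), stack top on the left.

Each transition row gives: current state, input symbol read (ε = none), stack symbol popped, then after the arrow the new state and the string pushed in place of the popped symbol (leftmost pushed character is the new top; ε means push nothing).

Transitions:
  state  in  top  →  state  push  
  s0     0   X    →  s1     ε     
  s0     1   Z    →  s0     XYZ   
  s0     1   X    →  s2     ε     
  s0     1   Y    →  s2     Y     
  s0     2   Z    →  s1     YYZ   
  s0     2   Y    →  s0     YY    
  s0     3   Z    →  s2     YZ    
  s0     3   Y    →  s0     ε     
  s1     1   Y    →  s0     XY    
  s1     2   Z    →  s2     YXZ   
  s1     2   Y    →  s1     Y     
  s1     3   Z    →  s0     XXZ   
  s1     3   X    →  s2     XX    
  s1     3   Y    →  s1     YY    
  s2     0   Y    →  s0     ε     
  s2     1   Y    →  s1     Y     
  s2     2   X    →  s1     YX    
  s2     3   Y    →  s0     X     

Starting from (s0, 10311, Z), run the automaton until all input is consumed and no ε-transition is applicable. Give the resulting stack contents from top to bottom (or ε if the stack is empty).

YYZ

(s0, 10311, Z)
  read 1, top Z: go to s0, push XYZ → (s0, 0311, XYZ)
  read 0, top X: go to s1, push ε → (s1, 311, YZ)
  read 3, top Y: go to s1, push YY → (s1, 11, YYZ)
  read 1, top Y: go to s0, push XY → (s0, 1, XYYZ)
  read 1, top X: go to s2, push ε → (s2, ε, YYZ)
All input consumed in state s2 with stack YYZ.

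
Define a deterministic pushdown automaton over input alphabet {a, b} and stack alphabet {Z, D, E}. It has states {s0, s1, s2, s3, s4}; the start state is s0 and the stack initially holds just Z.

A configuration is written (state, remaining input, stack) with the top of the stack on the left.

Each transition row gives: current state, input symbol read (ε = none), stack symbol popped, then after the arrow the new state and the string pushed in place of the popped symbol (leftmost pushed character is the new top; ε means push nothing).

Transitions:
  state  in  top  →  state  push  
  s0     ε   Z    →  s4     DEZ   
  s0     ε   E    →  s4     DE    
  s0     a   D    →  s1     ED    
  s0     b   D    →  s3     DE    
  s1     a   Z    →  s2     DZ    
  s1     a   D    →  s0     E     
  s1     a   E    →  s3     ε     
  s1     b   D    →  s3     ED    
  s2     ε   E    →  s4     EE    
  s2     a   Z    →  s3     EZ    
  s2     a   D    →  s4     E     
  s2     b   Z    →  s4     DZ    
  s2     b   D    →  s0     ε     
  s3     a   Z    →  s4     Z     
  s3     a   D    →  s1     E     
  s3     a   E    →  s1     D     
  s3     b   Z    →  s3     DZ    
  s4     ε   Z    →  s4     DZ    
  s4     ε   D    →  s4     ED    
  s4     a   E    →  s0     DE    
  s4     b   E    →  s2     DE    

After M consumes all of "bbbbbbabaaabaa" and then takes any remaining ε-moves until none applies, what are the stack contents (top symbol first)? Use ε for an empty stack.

EDEDEDEDEDEDEZ

(s0, bbbbbbabaaabaa, Z) ⊢ (s4, bbbbbbabaaabaa, DEZ) ⊢ (s4, bbbbbbabaaabaa, EDEZ) ⊢ (s2, bbbbbabaaabaa, DEDEZ) ⊢ (s0, bbbbabaaabaa, EDEZ) ⊢ (s4, bbbbabaaabaa, DEDEZ) ⊢ (s4, bbbbabaaabaa, EDEDEZ) ⊢ (s2, bbbabaaabaa, DEDEDEZ) ⊢ (s0, bbabaaabaa, EDEDEZ) ⊢ (s4, bbabaaabaa, DEDEDEZ) ⊢ (s4, bbabaaabaa, EDEDEDEZ) ⊢ (s2, babaaabaa, DEDEDEDEZ) ⊢ (s0, abaaabaa, EDEDEDEZ) ⊢ (s4, abaaabaa, DEDEDEDEZ) ⊢ (s4, abaaabaa, EDEDEDEDEZ) ⊢ (s0, baaabaa, DEDEDEDEDEZ) ⊢ (s3, aaabaa, DEEDEDEDEDEZ) ⊢ (s1, aabaa, EEEDEDEDEDEZ) ⊢ (s3, abaa, EEDEDEDEDEZ) ⊢ (s1, baa, DEDEDEDEDEZ) ⊢ (s3, aa, EDEDEDEDEDEZ) ⊢ (s1, a, DDEDEDEDEDEZ) ⊢ (s0, ε, EDEDEDEDEDEZ) ⊢ (s4, ε, DEDEDEDEDEDEZ) ⊢ (s4, ε, EDEDEDEDEDEDEZ)
All input consumed in state s4 with stack EDEDEDEDEDEDEZ.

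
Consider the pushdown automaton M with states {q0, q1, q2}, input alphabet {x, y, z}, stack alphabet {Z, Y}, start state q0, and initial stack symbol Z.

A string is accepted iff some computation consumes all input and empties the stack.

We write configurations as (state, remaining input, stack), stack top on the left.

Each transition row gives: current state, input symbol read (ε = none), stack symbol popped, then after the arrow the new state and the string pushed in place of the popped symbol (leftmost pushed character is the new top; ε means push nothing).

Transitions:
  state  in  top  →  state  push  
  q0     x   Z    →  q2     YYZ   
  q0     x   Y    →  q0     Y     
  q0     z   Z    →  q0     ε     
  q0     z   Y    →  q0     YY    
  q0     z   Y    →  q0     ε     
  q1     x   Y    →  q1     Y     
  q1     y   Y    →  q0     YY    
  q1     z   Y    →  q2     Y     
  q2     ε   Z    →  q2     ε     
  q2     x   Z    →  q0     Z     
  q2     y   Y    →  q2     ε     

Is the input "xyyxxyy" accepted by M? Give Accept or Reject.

One accepting computation: (q0, xyyxxyy, Z) ⊢ (q2, yyxxyy, YYZ) ⊢ (q2, yxxyy, YZ) ⊢ (q2, xxyy, Z) ⊢ (q0, xyy, Z) ⊢ (q2, yy, YYZ) ⊢ (q2, y, YZ) ⊢ (q2, ε, Z) ⊢ (q2, ε, ε)
All input consumed and the stack is empty.

Accept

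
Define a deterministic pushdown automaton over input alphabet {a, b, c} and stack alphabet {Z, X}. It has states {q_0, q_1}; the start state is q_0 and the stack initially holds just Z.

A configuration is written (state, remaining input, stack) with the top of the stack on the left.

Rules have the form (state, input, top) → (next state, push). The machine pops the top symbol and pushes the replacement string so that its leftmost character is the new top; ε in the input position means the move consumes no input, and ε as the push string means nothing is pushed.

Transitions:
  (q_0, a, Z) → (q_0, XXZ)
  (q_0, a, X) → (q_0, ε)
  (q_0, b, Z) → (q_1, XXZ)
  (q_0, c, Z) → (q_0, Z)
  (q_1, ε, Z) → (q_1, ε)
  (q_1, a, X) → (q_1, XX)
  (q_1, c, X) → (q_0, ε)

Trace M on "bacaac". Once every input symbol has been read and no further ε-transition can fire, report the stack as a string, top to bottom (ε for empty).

(q_0, bacaac, Z)
  read b, top Z: go to q_1, push XXZ → (q_1, acaac, XXZ)
  read a, top X: go to q_1, push XX → (q_1, caac, XXXZ)
  read c, top X: go to q_0, push ε → (q_0, aac, XXZ)
  read a, top X: go to q_0, push ε → (q_0, ac, XZ)
  read a, top X: go to q_0, push ε → (q_0, c, Z)
  read c, top Z: go to q_0, push Z → (q_0, ε, Z)
All input consumed in state q_0 with stack Z.

Z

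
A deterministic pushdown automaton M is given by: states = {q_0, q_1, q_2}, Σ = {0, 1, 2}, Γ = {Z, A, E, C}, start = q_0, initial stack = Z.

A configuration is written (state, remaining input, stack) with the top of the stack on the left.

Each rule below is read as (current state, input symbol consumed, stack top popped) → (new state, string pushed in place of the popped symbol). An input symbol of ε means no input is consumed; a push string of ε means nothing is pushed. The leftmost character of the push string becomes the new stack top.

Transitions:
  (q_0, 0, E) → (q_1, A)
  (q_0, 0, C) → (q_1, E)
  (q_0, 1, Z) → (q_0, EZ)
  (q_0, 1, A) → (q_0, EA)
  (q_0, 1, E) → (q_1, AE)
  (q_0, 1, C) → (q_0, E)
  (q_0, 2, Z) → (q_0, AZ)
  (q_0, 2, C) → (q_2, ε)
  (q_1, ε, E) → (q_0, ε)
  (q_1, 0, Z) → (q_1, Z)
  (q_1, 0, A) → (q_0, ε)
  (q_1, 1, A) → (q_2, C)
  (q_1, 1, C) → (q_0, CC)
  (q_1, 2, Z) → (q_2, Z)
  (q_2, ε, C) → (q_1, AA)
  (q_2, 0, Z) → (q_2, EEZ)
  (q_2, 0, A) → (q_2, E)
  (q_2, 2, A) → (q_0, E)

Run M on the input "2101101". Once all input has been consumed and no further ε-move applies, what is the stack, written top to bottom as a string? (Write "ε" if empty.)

(q_0, 2101101, Z)
  read 2, top Z: go to q_0, push AZ → (q_0, 101101, AZ)
  read 1, top A: go to q_0, push EA → (q_0, 01101, EAZ)
  read 0, top E: go to q_1, push A → (q_1, 1101, AAZ)
  read 1, top A: go to q_2, push C → (q_2, 101, CAZ)
  ε-move, top C: go to q_1, push AA → (q_1, 101, AAAZ)
  read 1, top A: go to q_2, push C → (q_2, 01, CAAZ)
  ε-move, top C: go to q_1, push AA → (q_1, 01, AAAAZ)
  read 0, top A: go to q_0, push ε → (q_0, 1, AAAZ)
  read 1, top A: go to q_0, push EA → (q_0, ε, EAAAZ)
All input consumed in state q_0 with stack EAAAZ.

EAAAZ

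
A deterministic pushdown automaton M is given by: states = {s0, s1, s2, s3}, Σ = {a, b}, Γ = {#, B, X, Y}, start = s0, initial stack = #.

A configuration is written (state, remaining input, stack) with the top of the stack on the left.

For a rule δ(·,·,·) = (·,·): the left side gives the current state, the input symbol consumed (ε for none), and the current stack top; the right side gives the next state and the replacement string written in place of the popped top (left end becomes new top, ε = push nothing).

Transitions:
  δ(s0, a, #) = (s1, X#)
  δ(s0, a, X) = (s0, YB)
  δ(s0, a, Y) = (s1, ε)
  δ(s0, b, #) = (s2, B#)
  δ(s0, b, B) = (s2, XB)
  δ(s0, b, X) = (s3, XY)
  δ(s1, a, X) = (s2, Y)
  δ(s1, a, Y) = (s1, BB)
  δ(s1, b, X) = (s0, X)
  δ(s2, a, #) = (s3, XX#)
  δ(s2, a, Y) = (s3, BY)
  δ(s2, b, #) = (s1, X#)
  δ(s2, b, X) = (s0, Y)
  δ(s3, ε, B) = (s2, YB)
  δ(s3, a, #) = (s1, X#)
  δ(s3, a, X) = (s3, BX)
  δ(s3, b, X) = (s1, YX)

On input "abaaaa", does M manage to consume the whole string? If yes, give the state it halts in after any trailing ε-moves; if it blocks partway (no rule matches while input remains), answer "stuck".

stuck

(s0, abaaaa, #)
  read a, top #: go to s1, push X# → (s1, baaaa, X#)
  read b, top X: go to s0, push X → (s0, aaaa, X#)
  read a, top X: go to s0, push YB → (s0, aaa, YB#)
  read a, top Y: go to s1, push ε → (s1, aa, B#)
No transition for (s1, a, top B); M blocks with input aa remaining.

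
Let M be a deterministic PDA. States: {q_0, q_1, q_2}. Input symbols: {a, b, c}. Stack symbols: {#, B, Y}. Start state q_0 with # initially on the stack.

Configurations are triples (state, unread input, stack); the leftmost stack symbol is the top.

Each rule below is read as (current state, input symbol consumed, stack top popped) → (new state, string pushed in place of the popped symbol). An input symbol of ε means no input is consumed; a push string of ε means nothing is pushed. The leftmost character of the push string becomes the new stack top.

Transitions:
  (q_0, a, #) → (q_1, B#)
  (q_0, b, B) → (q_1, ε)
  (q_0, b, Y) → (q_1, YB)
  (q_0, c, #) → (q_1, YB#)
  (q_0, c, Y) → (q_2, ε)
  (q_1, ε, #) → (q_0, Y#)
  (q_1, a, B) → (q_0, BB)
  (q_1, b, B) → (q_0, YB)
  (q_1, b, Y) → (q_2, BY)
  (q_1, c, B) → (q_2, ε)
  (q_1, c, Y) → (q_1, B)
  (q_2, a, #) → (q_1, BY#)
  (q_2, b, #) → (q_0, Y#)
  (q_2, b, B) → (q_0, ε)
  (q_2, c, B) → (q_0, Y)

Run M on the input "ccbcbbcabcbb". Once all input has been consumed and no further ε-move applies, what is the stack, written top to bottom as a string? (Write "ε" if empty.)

(q_0, ccbcbbcabcbb, #) ⊢ (q_1, cbcbbcabcbb, YB#) ⊢ (q_1, bcbbcabcbb, BB#) ⊢ (q_0, cbbcabcbb, YBB#) ⊢ (q_2, bbcabcbb, BB#) ⊢ (q_0, bcabcbb, B#) ⊢ (q_1, cabcbb, #) ⊢ (q_0, cabcbb, Y#) ⊢ (q_2, abcbb, #) ⊢ (q_1, bcbb, BY#) ⊢ (q_0, cbb, YBY#) ⊢ (q_2, bb, BY#) ⊢ (q_0, b, Y#) ⊢ (q_1, ε, YB#)
All input consumed in state q_1 with stack YB#.

YB#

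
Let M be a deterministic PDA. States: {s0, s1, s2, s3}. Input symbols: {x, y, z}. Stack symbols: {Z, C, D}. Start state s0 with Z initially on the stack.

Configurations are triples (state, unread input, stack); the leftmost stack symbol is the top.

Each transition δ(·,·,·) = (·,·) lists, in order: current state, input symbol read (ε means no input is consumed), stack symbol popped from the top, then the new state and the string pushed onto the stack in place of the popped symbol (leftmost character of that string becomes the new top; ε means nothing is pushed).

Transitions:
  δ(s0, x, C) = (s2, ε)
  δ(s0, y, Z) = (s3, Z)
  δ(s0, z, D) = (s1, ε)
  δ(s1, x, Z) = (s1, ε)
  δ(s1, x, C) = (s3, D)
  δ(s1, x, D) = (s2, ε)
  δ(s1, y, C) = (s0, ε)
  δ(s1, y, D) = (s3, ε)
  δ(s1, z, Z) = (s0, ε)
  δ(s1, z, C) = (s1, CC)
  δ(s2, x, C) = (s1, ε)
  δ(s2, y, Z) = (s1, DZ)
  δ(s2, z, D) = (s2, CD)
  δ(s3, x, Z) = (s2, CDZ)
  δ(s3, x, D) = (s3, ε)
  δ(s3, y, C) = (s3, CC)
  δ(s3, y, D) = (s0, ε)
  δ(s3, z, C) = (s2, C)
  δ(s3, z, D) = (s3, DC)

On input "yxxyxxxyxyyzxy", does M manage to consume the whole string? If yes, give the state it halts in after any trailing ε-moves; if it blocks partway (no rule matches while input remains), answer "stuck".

(s0, yxxyxxxyxyyzxy, Z)
  read y, top Z: go to s3, push Z → (s3, xxyxxxyxyyzxy, Z)
  read x, top Z: go to s2, push CDZ → (s2, xyxxxyxyyzxy, CDZ)
  read x, top C: go to s1, push ε → (s1, yxxxyxyyzxy, DZ)
  read y, top D: go to s3, push ε → (s3, xxxyxyyzxy, Z)
  read x, top Z: go to s2, push CDZ → (s2, xxyxyyzxy, CDZ)
  read x, top C: go to s1, push ε → (s1, xyxyyzxy, DZ)
  read x, top D: go to s2, push ε → (s2, yxyyzxy, Z)
  read y, top Z: go to s1, push DZ → (s1, xyyzxy, DZ)
  read x, top D: go to s2, push ε → (s2, yyzxy, Z)
  read y, top Z: go to s1, push DZ → (s1, yzxy, DZ)
  read y, top D: go to s3, push ε → (s3, zxy, Z)
No transition for (s3, z, top Z); M blocks with input zxy remaining.

stuck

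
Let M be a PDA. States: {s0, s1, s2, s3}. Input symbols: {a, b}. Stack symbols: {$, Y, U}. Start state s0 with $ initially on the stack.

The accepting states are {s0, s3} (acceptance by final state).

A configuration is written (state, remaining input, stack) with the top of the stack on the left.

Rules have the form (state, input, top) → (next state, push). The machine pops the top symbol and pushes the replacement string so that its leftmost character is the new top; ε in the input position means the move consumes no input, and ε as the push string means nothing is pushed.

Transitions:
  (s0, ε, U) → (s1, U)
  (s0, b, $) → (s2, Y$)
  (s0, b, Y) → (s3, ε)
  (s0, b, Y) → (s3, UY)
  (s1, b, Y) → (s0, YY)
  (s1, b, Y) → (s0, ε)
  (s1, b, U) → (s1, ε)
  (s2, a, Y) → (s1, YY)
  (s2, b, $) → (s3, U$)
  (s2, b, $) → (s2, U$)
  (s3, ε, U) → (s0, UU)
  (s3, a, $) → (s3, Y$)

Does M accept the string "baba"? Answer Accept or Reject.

No computation consumes all input and reaches a final state.

Reject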